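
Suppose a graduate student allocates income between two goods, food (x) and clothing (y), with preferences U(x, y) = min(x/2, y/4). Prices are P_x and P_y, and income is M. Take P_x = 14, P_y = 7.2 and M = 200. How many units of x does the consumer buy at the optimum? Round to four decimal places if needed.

x* = 7.0423

Demand: x*(P_x,P_y,M) = 2·M/(2·P_x + 4·P_y), y* = 4·M/(2·P_x + 4·P_y).
Here 2·14 + 4·7.2 = 56.8, giving x* = 7.0423.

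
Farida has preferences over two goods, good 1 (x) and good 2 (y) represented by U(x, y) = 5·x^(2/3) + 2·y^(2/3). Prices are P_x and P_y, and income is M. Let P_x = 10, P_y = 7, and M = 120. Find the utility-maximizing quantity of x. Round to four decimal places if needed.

x* = 10.6137

Substitute y = (y/x)·x into the budget: x* = M/(P_x + P_y·(y/x)).
Numerically y/x = 0.186589, so x* = 120/(10 + 7·0.186589) = 10.6137.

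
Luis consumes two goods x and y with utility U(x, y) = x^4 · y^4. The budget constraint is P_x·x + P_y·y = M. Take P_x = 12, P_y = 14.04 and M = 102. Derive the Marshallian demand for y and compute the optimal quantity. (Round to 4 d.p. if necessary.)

At P_x=12, P_y=14.04, M=102: y* = 0.5·102/14.04 = 3.6325.

y* = 3.6325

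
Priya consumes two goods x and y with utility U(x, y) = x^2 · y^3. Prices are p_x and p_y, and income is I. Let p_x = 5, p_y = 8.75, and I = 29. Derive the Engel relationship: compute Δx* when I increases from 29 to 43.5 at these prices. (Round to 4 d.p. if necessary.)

Δx* = 1.16

At p_x=5, p_y=8.75, I=29: x* = 0.4·29/5 = 2.32.
At I' = 43.5: x* = 3.48. Change: 3.48 − 2.32 = 1.16.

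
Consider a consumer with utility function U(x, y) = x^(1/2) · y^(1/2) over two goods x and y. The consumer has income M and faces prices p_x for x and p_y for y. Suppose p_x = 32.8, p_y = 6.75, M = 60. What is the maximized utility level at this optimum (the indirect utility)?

Demand: x*(p_x,p_y,M) = 0.5·M/p_x and y* = 0.5·M/p_y.
At p_x=32.8, p_y=6.75, M=60: x* = 0.5·60/32.8 = 0.9146, y* = 4.4444.
Utility at the optimum: U(0.9146, 4.4444) = 2.0162.

V = 2.0162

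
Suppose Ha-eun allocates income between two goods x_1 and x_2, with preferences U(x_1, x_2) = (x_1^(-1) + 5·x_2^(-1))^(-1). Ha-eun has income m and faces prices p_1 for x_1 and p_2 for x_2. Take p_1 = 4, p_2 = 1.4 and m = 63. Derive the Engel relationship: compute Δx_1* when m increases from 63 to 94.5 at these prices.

Δx_1* = 3.3902

MU_x_1 ∝ x_1^(-2), MU_x_2 ∝ 5·x_2^(-2), so MRS = (1/5)·(x_2/x_1)^(2) = p_1/p_2.
Solve for the ratio: x_2/x_1 = [5·p_1/p_2]^(0.5).
Substitute x_2 = (x_2/x_1)·x_1 into the budget: x_1* = m/(p_1 + p_2·(x_2/x_1)).
Numerically x_2/x_1 = 3.779645, so x_1* = 63/(4 + 1.4·3.779645) = 6.7804.
At m' = 94.5: x_1* = 10.1706. Change: 10.1706 − 6.7804 = 3.3902.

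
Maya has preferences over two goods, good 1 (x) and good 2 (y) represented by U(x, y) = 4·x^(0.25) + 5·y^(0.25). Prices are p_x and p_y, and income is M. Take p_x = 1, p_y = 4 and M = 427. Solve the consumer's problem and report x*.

x* = 231.0287

Substitute y = (y/x)·x into the budget: x* = M/(p_x + p_y·(y/x)).
Numerically y/x = 0.212064, so x* = 427/(1 + 4·0.212064) = 231.0287.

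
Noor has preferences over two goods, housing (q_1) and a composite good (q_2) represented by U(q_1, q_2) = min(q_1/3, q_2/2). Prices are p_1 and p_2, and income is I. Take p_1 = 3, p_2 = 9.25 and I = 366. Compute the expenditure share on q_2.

share on q_2 = 0.6727

Leontief preferences: the optimum is at the kink where q_1/3 = q_2/2, i.e. q_2 = (2/3)·q_1.
Budget: p_1·q_1 + p_2·(2/3)·q_1 = I, so (3·p_1 + 2·p_2)·q_1 = 3·I.
Demand: q_1*(p_1,p_2,I) = 3·I/(3·p_1 + 2·p_2), q_2* = 2·I/(3·p_1 + 2·p_2).
Here 3·3 + 2·9.25 = 27.5, giving q_1* = 39.9273 and q_2* = 26.6182.
Expenditure on q_2: 9.25·26.6182 = 246.2182; share = 0.6727.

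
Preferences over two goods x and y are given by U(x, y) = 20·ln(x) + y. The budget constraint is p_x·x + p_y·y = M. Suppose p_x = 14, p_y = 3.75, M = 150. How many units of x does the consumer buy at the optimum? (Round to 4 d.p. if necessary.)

MU_x = 20/x, MU_y = 1. Tangency: 20/x = p_x/p_y.
So x*(p_x,p_y) = 20·p_y/p_x, independent of income; and y* = (M − 20·p_y)/p_y.
At the given prices: x* = 20·3.75/14 = 5.3571.

x* = 5.3571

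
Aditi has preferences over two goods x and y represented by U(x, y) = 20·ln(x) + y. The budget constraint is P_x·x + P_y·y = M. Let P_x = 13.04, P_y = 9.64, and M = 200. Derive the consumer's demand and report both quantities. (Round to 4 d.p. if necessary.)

At the given prices: x* = 20·9.64/13.04 = 14.7853, and y* = 0.7469.

x* = 14.7853, y* = 0.7469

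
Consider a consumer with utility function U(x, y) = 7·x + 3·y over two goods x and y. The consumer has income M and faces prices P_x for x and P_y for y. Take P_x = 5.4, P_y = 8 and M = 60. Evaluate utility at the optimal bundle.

V = 77.7778

x gives more utility per dollar, so spend all income on x: x* = M/P_x, y* = 0.
Numerically: x* = 11.1111, y* = 0.
Utility at the optimum: U(11.1111, 0) = 77.7778.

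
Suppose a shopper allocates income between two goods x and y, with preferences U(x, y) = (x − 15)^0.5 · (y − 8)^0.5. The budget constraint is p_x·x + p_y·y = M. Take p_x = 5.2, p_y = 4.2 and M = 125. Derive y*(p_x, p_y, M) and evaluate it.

y* = 9.5952

Let x' = x−15, y' = y−8. MRS = y'/x' = p_x/p_y.
After buying the subsistence bundle (15, 8), a share 0.5 of the remaining income goes to x: x* = 15 + 0.5·(M − 15p_x − 8p_y)/p_x.
Discretionary income = 125 − 15·5.2 − 8·4.2 = 13.4; y* = 8 + 0.5·13.4/4.2 = 9.5952.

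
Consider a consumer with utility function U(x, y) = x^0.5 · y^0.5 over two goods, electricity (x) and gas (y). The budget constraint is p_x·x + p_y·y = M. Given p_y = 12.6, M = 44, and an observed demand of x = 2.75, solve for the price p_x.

Tangency: MRS = y/x = p_x/p_y.
So 0.5·p_y·y = 0.5·p_x·x; combined with the budget, a share 0.5 of income goes to x.
Demand: x*(p_x,p_y,M) = 0.5·M/p_x and y* = 0.5·M/p_y.
Set x* = 2.75 in the demand function and solve for p_x: p_x = 8.

p_x = 8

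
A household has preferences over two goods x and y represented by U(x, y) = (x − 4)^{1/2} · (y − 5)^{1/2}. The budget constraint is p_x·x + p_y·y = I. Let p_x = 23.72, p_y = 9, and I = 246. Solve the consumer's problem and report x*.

MRS = (y−5)/(x−4). Tangency with p_x/p_y gives y−5 = (p_x/p_y)·(x−4).
After buying the subsistence bundle (4, 5), a share 0.5 of the remaining income goes to x: x* = 4 + 0.5·(I − 4p_x − 5p_y)/p_x.
Discretionary income = 246 − 4·23.72 − 5·9 = 106.12; x* = 4 + 0.5·106.12/23.72 = 6.2369.

x* = 6.2369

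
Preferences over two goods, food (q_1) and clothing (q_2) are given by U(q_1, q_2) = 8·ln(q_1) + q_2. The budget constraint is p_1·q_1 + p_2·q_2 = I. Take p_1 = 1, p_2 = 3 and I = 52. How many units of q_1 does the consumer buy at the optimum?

Set MRS = p_1/p_2: (8/q_1)/1 = p_1/p_2.
So q_1*(p_1,p_2) = 8·p_2/p_1, independent of income; and q_2* = (I − 8·p_2)/p_2.
At the given prices: q_1* = 8·3/1 = 24.

q_1* = 24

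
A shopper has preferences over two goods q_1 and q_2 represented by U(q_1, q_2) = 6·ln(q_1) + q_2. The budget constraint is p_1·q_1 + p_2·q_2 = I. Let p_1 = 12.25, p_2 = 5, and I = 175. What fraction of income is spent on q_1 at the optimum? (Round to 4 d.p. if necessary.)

Set MRS = p_1/p_2: (6/q_1)/1 = p_1/p_2.
So q_1*(p_1,p_2) = 6·p_2/p_1, independent of income; and q_2* = (I − 6·p_2)/p_2.
At the given prices: q_1* = 6·5/12.25 = 2.449, and q_2* = 29.
Expenditure on q_1: 12.25·2.449 = 30; share = 0.1714.

share on q_1 = 0.1714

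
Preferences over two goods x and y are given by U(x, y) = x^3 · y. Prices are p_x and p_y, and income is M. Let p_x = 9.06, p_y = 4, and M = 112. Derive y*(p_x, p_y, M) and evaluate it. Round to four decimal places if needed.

MU_x/MU_y = (3·y)/(x); tangency sets this equal to p_x/p_y.
So 3·p_y·y = p_x·x; combined with the budget, a share 0.75 of income goes to x.
Demand: x*(p_x,p_y,M) = 0.75·M/p_x and y* = 0.25·M/p_y.
At p_x=9.06, p_y=4, M=112: y* = 0.25·112/4 = 7.

y* = 7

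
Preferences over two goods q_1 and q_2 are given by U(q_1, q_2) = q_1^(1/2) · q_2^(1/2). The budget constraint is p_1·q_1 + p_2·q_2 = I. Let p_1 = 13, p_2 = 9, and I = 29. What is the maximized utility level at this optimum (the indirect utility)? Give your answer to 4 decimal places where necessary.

V = 1.3405

At p_1=13, p_2=9, I=29: q_1* = 0.5·29/13 = 1.1154, q_2* = 1.6111.
Utility at the optimum: U(1.1154, 1.6111) = 1.3405.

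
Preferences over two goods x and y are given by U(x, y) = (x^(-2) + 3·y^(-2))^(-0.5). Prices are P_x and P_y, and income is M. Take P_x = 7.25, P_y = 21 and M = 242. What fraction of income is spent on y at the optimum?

Numerically y/x = 1.011766, so x* = 242/(7.25 + 21·1.011766) = 8.4921 and y* = 1.011766·8.4921 = 8.592.
Expenditure on y: 21·8.592 = 180.4323; share = 0.7456.

share on y = 0.7456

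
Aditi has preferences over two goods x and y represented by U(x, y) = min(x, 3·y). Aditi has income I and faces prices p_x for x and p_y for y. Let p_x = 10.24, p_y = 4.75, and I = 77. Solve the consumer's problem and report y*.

Leontief preferences: the optimum is at the kink where x/3 = y/1, i.e. y = (1/3)·x.
Budget: p_x·x + p_y·(1/3)·x = I, so (3·p_x + p_y)·x = 3·I.
Demand: x*(p_x,p_y,I) = 3·I/(3·p_x + p_y), y* = I/(3·p_x + p_y).
Here 3·10.24 + 4.75 = 35.47, giving y* = 2.1708.

y* = 2.1708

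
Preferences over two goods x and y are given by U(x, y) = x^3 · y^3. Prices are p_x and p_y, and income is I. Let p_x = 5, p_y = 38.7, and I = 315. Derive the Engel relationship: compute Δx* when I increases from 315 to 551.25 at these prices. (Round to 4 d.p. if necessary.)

Δx* = 23.625

The MRS is y/x. Set MRS = p_x/p_y.
Rearranging, p_y·y = p_x·x. Substituting into the budget gives p_x·x·(1 + 1) = I.
Demand: x*(p_x,p_y,I) = 0.5·I/p_x and y* = 0.5·I/p_y.
At p_x=5, p_y=38.7, I=315: x* = 0.5·315/5 = 31.5.
At I' = 551.25: x* = 55.125. Change: 55.125 − 31.5 = 23.625.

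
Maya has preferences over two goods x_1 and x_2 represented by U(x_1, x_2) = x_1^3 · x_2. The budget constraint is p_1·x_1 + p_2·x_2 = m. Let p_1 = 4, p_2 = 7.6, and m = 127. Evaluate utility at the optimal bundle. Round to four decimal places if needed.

V = 56408.5734

Tangency: MRS = 3·x_2/x_1 = p_1/p_2.
So 3·p_2·x_2 = p_1·x_1; combined with the budget, a share 0.75 of income goes to x_1.
Demand: x_1*(p_1,p_2,m) = 0.75·m/p_1 and x_2* = 0.25·m/p_2.
At p_1=4, p_2=7.6, m=127: x_1* = 0.75·127/4 = 23.8125, x_2* = 4.1776.
Utility at the optimum: U(23.8125, 4.1776) = 56408.5734.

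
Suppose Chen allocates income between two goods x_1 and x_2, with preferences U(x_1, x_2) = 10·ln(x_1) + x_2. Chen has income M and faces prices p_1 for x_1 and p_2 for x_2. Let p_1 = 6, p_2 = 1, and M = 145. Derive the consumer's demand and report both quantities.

x_1* = 1.6667, x_2* = 135

Set MRS = p_1/p_2: (10/x_1)/1 = p_1/p_2.
So x_1*(p_1,p_2) = 10·p_2/p_1, independent of income; and x_2* = (M − 10·p_2)/p_2.
At the given prices: x_1* = 10·1/6 = 1.6667, and x_2* = 135.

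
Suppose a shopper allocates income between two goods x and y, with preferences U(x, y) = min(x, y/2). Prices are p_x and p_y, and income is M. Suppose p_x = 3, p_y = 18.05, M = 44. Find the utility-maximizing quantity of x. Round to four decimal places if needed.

Leontief preferences: the optimum is at the kink where x/1 = y/2, i.e. y = 2·x.
Budget: p_x·x + p_y·2·x = M, so (p_x + 2·p_y)·x = M.
Demand: x*(p_x,p_y,M) = M/(p_x + 2·p_y), y* = 2·M/(p_x + 2·p_y).
Here 3 + 2·18.05 = 39.1, giving x* = 1.1253.

x* = 1.1253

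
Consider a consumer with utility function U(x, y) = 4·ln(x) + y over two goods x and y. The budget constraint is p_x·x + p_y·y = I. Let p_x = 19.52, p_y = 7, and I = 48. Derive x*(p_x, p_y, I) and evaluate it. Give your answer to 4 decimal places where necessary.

MU_x = 4/x, MU_y = 1. Tangency: 4/x = p_x/p_y.
So x*(p_x,p_y) = 4·p_y/p_x, independent of income; and y* = (I − 4·p_y)/p_y.
At the given prices: x* = 4·7/19.52 = 1.4344.

x* = 1.4344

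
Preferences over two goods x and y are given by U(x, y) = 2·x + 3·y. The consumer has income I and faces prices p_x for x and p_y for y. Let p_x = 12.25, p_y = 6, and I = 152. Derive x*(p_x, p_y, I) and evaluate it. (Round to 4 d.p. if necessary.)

x* = 0

Perfect substitutes: compare marginal utility per dollar. 2/p_x vs 3/p_y → 0.1633 vs 0.5.
y gives more utility per dollar, so spend all income on y: y* = I/p_y, x* = 0.
Numerically: x* = 0, y* = 25.3333.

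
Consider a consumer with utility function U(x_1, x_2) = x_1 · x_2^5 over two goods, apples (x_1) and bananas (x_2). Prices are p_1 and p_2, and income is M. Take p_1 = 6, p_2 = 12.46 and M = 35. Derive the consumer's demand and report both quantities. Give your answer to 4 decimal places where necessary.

x_1* = 0.9722, x_2* = 2.3408

Demand: x_1*(p_1,p_2,M) = 1/6·M/p_1 and x_2* = 5/6·M/p_2.
At p_1=6, p_2=12.46, M=35: x_1* = 1/6·35/6 = 0.9722, x_2* = 2.3408.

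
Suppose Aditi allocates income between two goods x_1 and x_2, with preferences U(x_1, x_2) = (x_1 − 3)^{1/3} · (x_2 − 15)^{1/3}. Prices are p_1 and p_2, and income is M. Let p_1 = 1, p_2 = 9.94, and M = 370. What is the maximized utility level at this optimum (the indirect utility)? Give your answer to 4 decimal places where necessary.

V = 10.6094

Discretionary income = 370 − 3·1 − 15·9.94 = 217.9; x_1* = 3 + 0.5·217.9/1 = 111.95; x_2* = 15 + 0.5·217.9/9.94 = 25.9608.
Utility at the optimum: U(111.95, 25.9608) = 10.6094.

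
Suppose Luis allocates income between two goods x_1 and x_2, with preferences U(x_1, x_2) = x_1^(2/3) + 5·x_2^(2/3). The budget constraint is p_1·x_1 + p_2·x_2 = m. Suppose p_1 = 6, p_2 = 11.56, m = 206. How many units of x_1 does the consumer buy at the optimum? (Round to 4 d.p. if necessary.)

x_1* = 0.9902

MRS = MU_x_1/MU_x_2 = (1/5)·(x_2/x_1)^(1/3). Set equal to p_1/p_2.
Hence x_2/x_1 = (5·p_1/p_2)^(1/(1/3)), i.e. raised to the 3 power.
Substitute x_2 = (x_2/x_1)·x_1 into the budget: x_1* = m/(p_1 + p_2·(x_2/x_1)).
Numerically x_2/x_1 = 17.477941, so x_1* = 206/(6 + 11.56·17.477941) = 0.9902.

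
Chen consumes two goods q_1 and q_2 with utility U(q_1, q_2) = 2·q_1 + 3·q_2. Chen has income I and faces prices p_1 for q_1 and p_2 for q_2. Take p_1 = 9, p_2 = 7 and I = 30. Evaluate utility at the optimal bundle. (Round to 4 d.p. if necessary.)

Linear utility — the consumer picks whichever good has higher MU/price: 2/9 = 0.2222 vs 3/7 = 0.4286.
q_2 gives more utility per dollar, so spend all income on q_2: q_2* = I/p_2, q_1* = 0.
Numerically: q_1* = 0, q_2* = 4.2857.
Utility at the optimum: U(0, 4.2857) = 12.8571.

V = 12.8571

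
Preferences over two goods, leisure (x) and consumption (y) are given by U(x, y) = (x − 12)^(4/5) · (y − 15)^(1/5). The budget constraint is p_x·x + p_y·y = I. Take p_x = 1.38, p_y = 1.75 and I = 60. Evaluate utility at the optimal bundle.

V = 7.2018

Discretionary income = 60 − 12·1.38 − 15·1.75 = 17.19; x* = 12 + 0.8·17.19/1.38 = 21.9652; y* = 15 + 0.2·17.19/1.75 = 16.9646.
Utility at the optimum: U(21.9652, 16.9646) = 7.2018.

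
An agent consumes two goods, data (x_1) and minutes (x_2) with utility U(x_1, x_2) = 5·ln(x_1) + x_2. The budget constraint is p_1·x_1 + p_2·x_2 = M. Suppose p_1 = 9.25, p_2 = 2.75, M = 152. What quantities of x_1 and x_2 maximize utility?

x_1* = 1.4865, x_2* = 50.2727

Set MRS = p_1/p_2: (5/x_1)/1 = p_1/p_2.
So x_1*(p_1,p_2) = 5·p_2/p_1, independent of income; and x_2* = (M − 5·p_2)/p_2.
At the given prices: x_1* = 5·2.75/9.25 = 1.4865, and x_2* = 50.2727.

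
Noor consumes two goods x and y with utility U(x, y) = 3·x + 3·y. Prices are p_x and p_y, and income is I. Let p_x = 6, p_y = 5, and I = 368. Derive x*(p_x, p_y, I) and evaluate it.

Perfect substitutes: compare marginal utility per dollar. 3/p_x vs 3/p_y → 0.5 vs 0.6.
y gives more utility per dollar, so spend all income on y: y* = I/p_y, x* = 0.
Numerically: x* = 0, y* = 73.6.

x* = 0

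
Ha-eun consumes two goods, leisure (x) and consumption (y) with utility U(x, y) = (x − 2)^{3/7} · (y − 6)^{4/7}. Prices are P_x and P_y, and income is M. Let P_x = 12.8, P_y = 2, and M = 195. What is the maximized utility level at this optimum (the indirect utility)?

MRS = (3/4)·(y−6)/(x−2). Tangency with P_x/P_y gives y−6 = (4/3)·(P_x/P_y)·(x−2).
Substituting into the budget: x* = 2 + 3/7·(M − 2·P_x − 6·P_y)/P_x, and y* = 6 + 4/7·(…)/P_y.
Discretionary income = 195 − 2·12.8 − 6·2 = 157.4; x* = 2 + 3/7·157.4/12.8 = 7.2701; y* = 6 + 4/7·157.4/2 = 50.9714.
Utility at the optimum: U(7.2701, 50.9714) = 17.9426.

V = 17.9426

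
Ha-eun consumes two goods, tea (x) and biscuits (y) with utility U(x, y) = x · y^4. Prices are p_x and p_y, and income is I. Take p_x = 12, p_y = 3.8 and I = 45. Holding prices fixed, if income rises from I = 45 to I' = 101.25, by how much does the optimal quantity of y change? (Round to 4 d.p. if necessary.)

Δy* = 11.8421

The MRS is (1/4)·y/x. Set MRS = p_x/p_y.
So p_y·y = 4·p_x·x; combined with the budget, a share 0.2 of income goes to x.
Demand: x*(p_x,p_y,I) = 0.2·I/p_x and y* = 0.8·I/p_y.
At p_x=12, p_y=3.8, I=45: y* = 0.8·45/3.8 = 9.4737.
At I' = 101.25: y* = 21.3158. Change: 21.3158 − 9.4737 = 11.8421.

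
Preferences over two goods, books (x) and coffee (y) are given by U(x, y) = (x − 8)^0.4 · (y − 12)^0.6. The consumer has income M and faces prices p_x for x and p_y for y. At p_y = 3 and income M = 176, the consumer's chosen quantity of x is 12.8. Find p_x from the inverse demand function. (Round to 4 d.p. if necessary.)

This is Cobb-Douglas in (x−8, y−12): tangency gives 0.4·p_y·(y−12) = 0.6·p_x·(x−8).
After buying the subsistence bundle (8, 12), a share 0.4 of the remaining income goes to x: x* = 8 + 0.4·(M − 8p_x − 12p_y)/p_x.
Set x* = 12.8 in the demand function and solve for p_x: p_x = 7.

p_x = 7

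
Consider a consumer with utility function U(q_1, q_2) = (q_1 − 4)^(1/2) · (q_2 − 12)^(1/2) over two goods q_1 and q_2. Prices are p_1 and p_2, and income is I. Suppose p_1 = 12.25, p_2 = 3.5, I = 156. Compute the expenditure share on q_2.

After buying the subsistence bundle (4, 12), a share 0.5 of the remaining income goes to q_1: q_1* = 4 + 0.5·(I − 4p_1 − 12p_2)/p_1.
Discretionary income = 156 − 4·12.25 − 12·3.5 = 65; q_1* = 4 + 0.5·65/12.25 = 6.6531; q_2* = 12 + 0.5·65/3.5 = 21.2857.
Expenditure on q_2: 3.5·21.2857 = 74.5; share = 0.4776.

share on q_2 = 0.4776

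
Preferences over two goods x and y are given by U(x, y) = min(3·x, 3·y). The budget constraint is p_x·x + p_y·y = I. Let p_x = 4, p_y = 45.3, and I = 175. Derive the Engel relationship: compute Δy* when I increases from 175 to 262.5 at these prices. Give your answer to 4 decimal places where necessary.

With perfect complements, no substitution: consume in ratio x:y = 3:3.
Budget: p_x·x + p_y·x = I, so (3·p_x + 3·p_y)·x = 3·I.
Demand: x*(p_x,p_y,I) = 3·I/(3·p_x + 3·p_y), y* = 3·I/(3·p_x + 3·p_y).
Here 3·4 + 3·45.3 = 147.9, giving y* = 3.5497.
At I' = 262.5: y* = 5.3245. Change: 5.3245 − 3.5497 = 1.7748.

Δy* = 1.7748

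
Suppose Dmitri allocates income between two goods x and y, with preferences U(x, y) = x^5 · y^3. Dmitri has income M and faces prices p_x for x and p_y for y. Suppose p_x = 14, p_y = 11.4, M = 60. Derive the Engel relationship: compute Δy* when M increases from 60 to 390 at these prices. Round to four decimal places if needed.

Δy* = 10.8553

Demand: x*(p_x,p_y,M) = 0.625·M/p_x and y* = 0.375·M/p_y.
At p_x=14, p_y=11.4, M=60: y* = 0.375·60/11.4 = 1.9737.
At M' = 390: y* = 12.8289. Change: 12.8289 − 1.9737 = 10.8553.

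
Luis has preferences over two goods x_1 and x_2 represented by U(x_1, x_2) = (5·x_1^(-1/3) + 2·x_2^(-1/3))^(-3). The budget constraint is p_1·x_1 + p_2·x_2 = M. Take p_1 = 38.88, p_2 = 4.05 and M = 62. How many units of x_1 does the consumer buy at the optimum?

x_1* = 1.2403

From the CES first-order condition, (5/2)·(x_2/x_1)^(4/3) = p_1/p_2.
Solve for the ratio: x_2/x_1 = [(2/5)·p_1/p_2]^(0.75).
Substitute x_2 = (x_2/x_1)·x_1 into the budget: x_1* = M/(p_1 + p_2·(x_2/x_1)).
Numerically x_2/x_1 = 2.743143, so x_1* = 62/(38.88 + 4.05·2.743143) = 1.2403.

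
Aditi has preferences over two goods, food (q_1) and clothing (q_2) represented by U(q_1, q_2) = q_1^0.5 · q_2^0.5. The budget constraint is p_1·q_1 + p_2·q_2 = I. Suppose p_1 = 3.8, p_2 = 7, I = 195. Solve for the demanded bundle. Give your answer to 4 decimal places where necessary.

The MRS is q_2/q_1. Set MRS = p_1/p_2.
So 0.5·p_2·q_2 = 0.5·p_1·q_1; combined with the budget, a share 0.5 of income goes to q_1.
Demand: q_1*(p_1,p_2,I) = 0.5·I/p_1 and q_2* = 0.5·I/p_2.
At p_1=3.8, p_2=7, I=195: q_1* = 0.5·195/3.8 = 25.6579, q_2* = 13.9286.

q_1* = 25.6579, q_2* = 13.9286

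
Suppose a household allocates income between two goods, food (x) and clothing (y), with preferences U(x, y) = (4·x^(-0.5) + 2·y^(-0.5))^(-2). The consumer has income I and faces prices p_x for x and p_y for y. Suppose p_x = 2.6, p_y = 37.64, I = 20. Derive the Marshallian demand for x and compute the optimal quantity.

x* = 3.034

From the CES first-order condition, 2·(y/x)^(1.5) = p_x/p_y.
Solve for the ratio: y/x = [(1/2)·p_x/p_y]^(2/3).
Substitute y = (y/x)·x into the budget: x* = I/(p_x + p_y·(y/x)).
Numerically y/x = 0.106055, so x* = 20/(2.6 + 37.64·0.106055) = 3.034.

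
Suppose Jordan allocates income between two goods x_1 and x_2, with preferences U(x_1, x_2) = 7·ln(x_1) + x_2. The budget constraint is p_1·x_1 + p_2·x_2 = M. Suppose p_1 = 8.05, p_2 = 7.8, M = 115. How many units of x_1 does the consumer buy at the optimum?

So x_1*(p_1,p_2) = 7·p_2/p_1, independent of income; and x_2* = (M − 7·p_2)/p_2.
At the given prices: x_1* = 7·7.8/8.05 = 6.7826.

x_1* = 6.7826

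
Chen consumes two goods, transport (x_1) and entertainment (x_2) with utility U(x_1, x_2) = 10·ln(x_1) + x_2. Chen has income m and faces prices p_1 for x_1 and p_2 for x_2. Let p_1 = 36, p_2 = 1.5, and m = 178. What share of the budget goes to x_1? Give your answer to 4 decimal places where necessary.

share on x_1 = 0.0843

MU_x_1 = 10/x_1, MU_x_2 = 1. Tangency: 10/x_1 = p_1/p_2.
So x_1*(p_1,p_2) = 10·p_2/p_1, independent of income; and x_2* = (m − 10·p_2)/p_2.
At the given prices: x_1* = 10·1.5/36 = 0.4167, and x_2* = 108.6667.
Expenditure on x_1: 36·0.4167 = 15; share = 0.0843.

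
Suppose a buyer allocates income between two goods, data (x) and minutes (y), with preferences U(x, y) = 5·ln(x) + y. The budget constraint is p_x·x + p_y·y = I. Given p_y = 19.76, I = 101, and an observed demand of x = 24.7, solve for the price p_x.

p_x = 4

MU_x = 5/x, MU_y = 1. Tangency: 5/x = p_x/p_y.
So x*(p_x,p_y) = 5·p_y/p_x, independent of income; and y* = (I − 5·p_y)/p_y.
Set x* = 24.7 in the demand function and solve for p_x: p_x = 4.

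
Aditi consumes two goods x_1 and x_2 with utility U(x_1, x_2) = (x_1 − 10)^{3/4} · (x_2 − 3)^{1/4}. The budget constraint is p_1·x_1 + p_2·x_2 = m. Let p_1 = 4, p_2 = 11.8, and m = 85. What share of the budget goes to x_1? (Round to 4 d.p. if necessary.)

This is Cobb-Douglas in (x_1−10, x_2−3): tangency gives 0.75·p_2·(x_2−3) = 0.25·p_1·(x_1−10).
After buying the subsistence bundle (10, 3), a share 0.75 of the remaining income goes to x_1: x_1* = 10 + 0.75·(m − 10p_1 − 3p_2)/p_1.
Discretionary income = 85 − 10·4 − 3·11.8 = 9.6; x_1* = 10 + 0.75·9.6/4 = 11.8; x_2* = 3 + 0.25·9.6/11.8 = 3.2034.
Expenditure on x_1: 4·11.8 = 47.2; share = 0.5553.

share on x_1 = 0.5553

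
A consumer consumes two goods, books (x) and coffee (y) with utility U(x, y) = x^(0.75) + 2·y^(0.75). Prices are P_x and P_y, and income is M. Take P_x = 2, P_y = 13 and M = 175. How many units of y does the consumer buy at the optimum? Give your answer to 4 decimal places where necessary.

y* = 0.7411

MRS = MU_x/MU_y = (1/2)·(y/x)^(0.25). Set equal to P_x/P_y.
Hence y/x = (2·P_x/P_y)^(1/(0.25)), i.e. raised to the 4 power.
Substitute y = (y/x)·x into the budget: x* = M/(P_x + P_y·(y/x)).
Numerically y/x = 0.008963, so x* = 175/(2 + 13·0.008963) = 82.6828 and y* = 0.008963·82.6828 = 0.7411.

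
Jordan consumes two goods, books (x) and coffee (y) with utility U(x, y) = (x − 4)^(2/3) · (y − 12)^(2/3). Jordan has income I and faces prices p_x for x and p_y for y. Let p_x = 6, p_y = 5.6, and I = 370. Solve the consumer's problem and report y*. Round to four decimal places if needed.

y* = 36.8929

After buying the subsistence bundle (4, 12), a share 0.5 of the remaining income goes to x: x* = 4 + 0.5·(I − 4p_x − 12p_y)/p_x.
Discretionary income = 370 − 4·6 − 12·5.6 = 278.8; y* = 12 + 0.5·278.8/5.6 = 36.8929.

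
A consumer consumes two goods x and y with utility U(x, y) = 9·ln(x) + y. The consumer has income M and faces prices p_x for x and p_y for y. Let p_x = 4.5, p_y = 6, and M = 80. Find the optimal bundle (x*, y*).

x* = 12, y* = 4.3333

At the given prices: x* = 9·6/4.5 = 12, and y* = 4.3333.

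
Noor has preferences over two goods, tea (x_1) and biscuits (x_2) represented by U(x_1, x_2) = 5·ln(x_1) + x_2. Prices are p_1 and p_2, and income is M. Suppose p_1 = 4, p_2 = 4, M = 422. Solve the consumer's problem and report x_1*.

x_1* = 5

MU_x_1 = 5/x_1, MU_x_2 = 1. Tangency: 5/x_1 = p_1/p_2.
So x_1*(p_1,p_2) = 5·p_2/p_1, independent of income; and x_2* = (M − 5·p_2)/p_2.
At the given prices: x_1* = 5·4/4 = 5.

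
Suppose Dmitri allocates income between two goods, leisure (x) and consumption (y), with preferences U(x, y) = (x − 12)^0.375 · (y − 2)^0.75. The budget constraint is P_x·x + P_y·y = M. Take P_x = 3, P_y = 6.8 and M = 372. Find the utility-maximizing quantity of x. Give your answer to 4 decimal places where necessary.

x* = 47.8222

Let x' = x−12, y' = y−2. MRS = (1/2)·y'/x' = P_x/P_y.
After buying the subsistence bundle (12, 2), a share 1/3 of the remaining income goes to x: x* = 12 + 1/3·(M − 12P_x − 2P_y)/P_x.
Discretionary income = 372 − 12·3 − 2·6.8 = 322.4; x* = 12 + 1/3·322.4/3 = 47.8222.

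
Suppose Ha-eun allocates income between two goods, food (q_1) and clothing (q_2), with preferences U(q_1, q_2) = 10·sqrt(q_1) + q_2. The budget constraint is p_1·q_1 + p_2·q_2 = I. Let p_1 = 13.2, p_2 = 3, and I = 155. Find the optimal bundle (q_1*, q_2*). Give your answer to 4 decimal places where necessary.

q_1* = 1.2913, q_2* = 45.9848

Set MRS = p_1/p_2: 5·q_1^(−1/2) = p_1/p_2.
Solve: √q_1 = 5·p_2/p_1, so q_1*(p_1,p_2) = (5·p_2/p_1)², and q_2* = (I − p_1·q_1*)/p_2.
Plugging in: q_1* = (5·3/13.2)² = 1.2913, q_2* = 45.9848.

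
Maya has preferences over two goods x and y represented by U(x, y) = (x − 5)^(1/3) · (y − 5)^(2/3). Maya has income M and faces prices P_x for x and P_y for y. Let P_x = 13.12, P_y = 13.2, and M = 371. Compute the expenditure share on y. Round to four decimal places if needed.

MRS = (1/2)·(y−5)/(x−5). Tangency with P_x/P_y gives y−5 = 2·(P_x/P_y)·(x−5).
After buying the subsistence bundle (5, 5), a share 1/3 of the remaining income goes to x: x* = 5 + 1/3·(M − 5P_x − 5P_y)/P_x.
Discretionary income = 371 − 5·13.12 − 5·13.2 = 239.4; x* = 5 + 1/3·239.4/13.12 = 11.0823; y* = 5 + 2/3·239.4/13.2 = 17.0909.
Expenditure on y: 13.2·17.0909 = 225.6; share = 0.6081.

share on y = 0.6081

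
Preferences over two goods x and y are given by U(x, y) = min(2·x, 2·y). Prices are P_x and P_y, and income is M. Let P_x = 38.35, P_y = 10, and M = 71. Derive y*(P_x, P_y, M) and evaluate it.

With perfect complements, no substitution: consume in ratio x:y = 2:2.
Budget: P_x·x + P_y·x = M, so (2·P_x + 2·P_y)·x = 2·M.
Demand: x*(P_x,P_y,M) = 2·M/(2·P_x + 2·P_y), y* = 2·M/(2·P_x + 2·P_y).
Here 2·38.35 + 2·10 = 96.7, giving y* = 1.4685.

y* = 1.4685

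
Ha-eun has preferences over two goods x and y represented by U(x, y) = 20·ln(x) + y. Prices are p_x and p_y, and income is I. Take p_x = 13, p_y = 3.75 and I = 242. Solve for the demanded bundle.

x* = 5.7692, y* = 44.5333

So x*(p_x,p_y) = 20·p_y/p_x, independent of income; and y* = (I − 20·p_y)/p_y.
At the given prices: x* = 20·3.75/13 = 5.7692, and y* = 44.5333.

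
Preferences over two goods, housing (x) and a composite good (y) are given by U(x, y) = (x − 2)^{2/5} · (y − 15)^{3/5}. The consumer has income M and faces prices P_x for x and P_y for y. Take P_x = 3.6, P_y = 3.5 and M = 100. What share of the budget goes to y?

MRS = (2/3)·(y−15)/(x−2). Tangency with P_x/P_y gives y−15 = (3/2)·(P_x/P_y)·(x−2).
Substituting into the budget: x* = 2 + 0.4·(M − 2·P_x − 15·P_y)/P_x, and y* = 15 + 0.6·(…)/P_y.
Discretionary income = 100 − 2·3.6 − 15·3.5 = 40.3; x* = 2 + 0.4·40.3/3.6 = 6.4778; y* = 15 + 0.6·40.3/3.5 = 21.9086.
Expenditure on y: 3.5·21.9086 = 76.68; share = 0.7668.

share on y = 0.7668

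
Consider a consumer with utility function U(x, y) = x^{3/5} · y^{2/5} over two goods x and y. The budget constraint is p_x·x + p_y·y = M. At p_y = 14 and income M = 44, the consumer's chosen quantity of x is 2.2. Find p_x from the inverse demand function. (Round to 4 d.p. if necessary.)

p_x = 12

Tangency: MRS = (3/2)·y/x = p_x/p_y.
So 0.6·p_y·y = 0.4·p_x·x; combined with the budget, a share 0.6 of income goes to x.
Demand: x*(p_x,p_y,M) = 0.6·M/p_x and y* = 0.4·M/p_y.
Set x* = 2.2 in the demand function and solve for p_x: p_x = 12.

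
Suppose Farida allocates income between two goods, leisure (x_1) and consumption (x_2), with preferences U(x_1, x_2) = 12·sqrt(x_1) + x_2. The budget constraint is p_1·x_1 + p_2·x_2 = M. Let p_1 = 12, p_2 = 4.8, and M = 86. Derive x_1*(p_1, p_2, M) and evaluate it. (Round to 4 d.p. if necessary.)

x_1* = 5.76

Utility is quasi-linear in x_2; the FOC for x_1 is 6/√x_1 = p_1/p_2.
Thus x_1* = (6·p_2/p_1)² — independent of M — with the rest of income spent on x_2.
Plugging in: x_1* = (6·4.8/12)² = 5.76.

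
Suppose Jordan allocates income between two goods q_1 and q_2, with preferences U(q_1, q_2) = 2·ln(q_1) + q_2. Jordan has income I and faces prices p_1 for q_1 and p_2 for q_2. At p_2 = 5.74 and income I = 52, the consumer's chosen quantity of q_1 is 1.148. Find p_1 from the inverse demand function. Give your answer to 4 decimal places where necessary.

p_1 = 10

MU_q_1 = 2/q_1, MU_q_2 = 1. Tangency: 2/q_1 = p_1/p_2.
So q_1*(p_1,p_2) = 2·p_2/p_1, independent of income; and q_2* = (I − 2·p_2)/p_2.
Set q_1* = 1.148 in the demand function and solve for p_1: p_1 = 10.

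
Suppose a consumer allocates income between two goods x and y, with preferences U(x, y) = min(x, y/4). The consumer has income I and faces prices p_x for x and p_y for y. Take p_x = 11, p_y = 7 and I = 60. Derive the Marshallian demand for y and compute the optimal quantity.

y* = 6.1538

With perfect complements, no substitution: consume in ratio x:y = 1:4.
Budget: p_x·x + p_y·4·x = I, so (p_x + 4·p_y)·x = I.
Demand: x*(p_x,p_y,I) = I/(p_x + 4·p_y), y* = 4·I/(p_x + 4·p_y).
Here 11 + 4·7 = 39, giving y* = 6.1538.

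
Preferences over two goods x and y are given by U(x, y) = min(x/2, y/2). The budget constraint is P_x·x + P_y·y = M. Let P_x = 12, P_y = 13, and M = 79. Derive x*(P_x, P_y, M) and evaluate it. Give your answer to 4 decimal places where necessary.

Leontief preferences: the optimum is at the kink where x/2 = y/2, i.e. y = x.
Budget: P_x·x + P_y·x = M, so (2·P_x + 2·P_y)·x = 2·M.
Demand: x*(P_x,P_y,M) = 2·M/(2·P_x + 2·P_y), y* = 2·M/(2·P_x + 2·P_y).
Here 2·12 + 2·13 = 50, giving x* = 3.16.

x* = 3.16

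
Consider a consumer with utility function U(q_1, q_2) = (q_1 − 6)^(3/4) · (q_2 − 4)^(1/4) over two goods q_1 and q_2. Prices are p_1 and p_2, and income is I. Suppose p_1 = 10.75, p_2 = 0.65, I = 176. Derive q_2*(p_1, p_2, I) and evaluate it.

MRS = 3·(q_2−4)/(q_1−6). Tangency with p_1/p_2 gives q_2−4 = (1/3)·(p_1/p_2)·(q_1−6).
After buying the subsistence bundle (6, 4), a share 0.75 of the remaining income goes to q_1: q_1* = 6 + 0.75·(I − 6p_1 − 4p_2)/p_1.
Discretionary income = 176 − 6·10.75 − 4·0.65 = 108.9; q_2* = 4 + 0.25·108.9/0.65 = 45.8846.

q_2* = 45.8846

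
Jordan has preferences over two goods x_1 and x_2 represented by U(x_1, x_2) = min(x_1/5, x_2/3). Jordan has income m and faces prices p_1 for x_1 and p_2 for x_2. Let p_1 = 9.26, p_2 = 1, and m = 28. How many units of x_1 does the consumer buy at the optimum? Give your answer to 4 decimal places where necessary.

With perfect complements, no substitution: consume in ratio x_1:x_2 = 5:3.
Budget: p_1·x_1 + p_2·(3/5)·x_1 = m, so (5·p_1 + 3·p_2)·x_1 = 5·m.
Demand: x_1*(p_1,p_2,m) = 5·m/(5·p_1 + 3·p_2), x_2* = 3·m/(5·p_1 + 3·p_2).
Here 5·9.26 + 3·1 = 49.3, giving x_1* = 2.8398.

x_1* = 2.8398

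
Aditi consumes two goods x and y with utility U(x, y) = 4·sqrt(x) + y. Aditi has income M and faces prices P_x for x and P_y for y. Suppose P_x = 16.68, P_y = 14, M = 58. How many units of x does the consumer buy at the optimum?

x* = 2.8179

MU_x = 2/√x, MU_y = 1. Tangency: 2/√x = P_x/P_y.
Thus x* = (2·P_y/P_x)² — independent of M — with the rest of income spent on y.
Plugging in: x* = (2·14/16.68)² = 2.8179.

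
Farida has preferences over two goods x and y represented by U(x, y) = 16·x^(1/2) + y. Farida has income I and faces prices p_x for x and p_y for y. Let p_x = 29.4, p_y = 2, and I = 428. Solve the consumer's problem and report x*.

x* = 0.2962

Utility is quasi-linear in y; the FOC for x is 8/√x = p_x/p_y.
Solve: √x = 8·p_y/p_x, so x*(p_x,p_y) = (8·p_y/p_x)², and y* = (I − p_x·x*)/p_y.
Plugging in: x* = (8·2/29.4)² = 0.2962.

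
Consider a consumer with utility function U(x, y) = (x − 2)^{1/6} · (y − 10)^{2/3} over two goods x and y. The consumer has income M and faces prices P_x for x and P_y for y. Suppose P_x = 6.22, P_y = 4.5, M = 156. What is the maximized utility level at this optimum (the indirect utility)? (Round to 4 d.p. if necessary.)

V = 8.176

This is Cobb-Douglas in (x−2, y−10): tangency gives 1/6·P_y·(y−10) = 2/3·P_x·(x−2).
After buying the subsistence bundle (2, 10), a share 0.2 of the remaining income goes to x: x* = 2 + 0.2·(M − 2P_x − 10P_y)/P_x.
Discretionary income = 156 − 2·6.22 − 10·4.5 = 98.56; x* = 2 + 0.2·98.56/6.22 = 5.1691; y* = 10 + 0.8·98.56/4.5 = 27.5218.
Utility at the optimum: U(5.1691, 27.5218) = 8.176.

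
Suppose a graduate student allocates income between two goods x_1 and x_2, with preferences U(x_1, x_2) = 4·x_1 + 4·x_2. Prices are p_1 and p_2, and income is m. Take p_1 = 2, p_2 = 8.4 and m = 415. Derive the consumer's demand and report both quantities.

Perfect substitutes: compare marginal utility per dollar. 4/p_1 vs 4/p_2 → 2 vs 0.4762.
x_1 gives more utility per dollar, so spend all income on x_1: x_1* = m/p_1, x_2* = 0.
Numerically: x_1* = 207.5, x_2* = 0.

x_1* = 207.5, x_2* = 0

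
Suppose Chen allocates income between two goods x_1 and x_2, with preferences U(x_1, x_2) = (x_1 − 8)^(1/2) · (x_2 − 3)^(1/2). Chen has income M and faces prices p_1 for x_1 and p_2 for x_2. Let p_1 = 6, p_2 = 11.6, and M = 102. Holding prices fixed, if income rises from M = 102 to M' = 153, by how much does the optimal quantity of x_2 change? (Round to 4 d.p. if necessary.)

Δx_2* = 2.1983

MRS = (x_2−3)/(x_1−8). Tangency with p_1/p_2 gives x_2−3 = (p_1/p_2)·(x_1−8).
Substituting into the budget: x_1* = 8 + 0.5·(M − 8·p_1 − 3·p_2)/p_1, and x_2* = 3 + 0.5·(…)/p_2.
Discretionary income = 102 − 8·6 − 3·11.6 = 19.2; x_2* = 3 + 0.5·19.2/11.6 = 3.8276.
At M' = 153: x_2* = 6.0259. Change: 6.0259 − 3.8276 = 2.1983.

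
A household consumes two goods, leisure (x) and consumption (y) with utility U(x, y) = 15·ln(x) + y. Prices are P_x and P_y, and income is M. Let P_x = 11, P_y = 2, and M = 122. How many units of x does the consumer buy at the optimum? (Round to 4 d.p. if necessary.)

MU_x = 15/x, MU_y = 1. Tangency: 15/x = P_x/P_y.
So x*(P_x,P_y) = 15·P_y/P_x, independent of income; and y* = (M − 15·P_y)/P_y.
At the given prices: x* = 15·2/11 = 2.7273.

x* = 2.7273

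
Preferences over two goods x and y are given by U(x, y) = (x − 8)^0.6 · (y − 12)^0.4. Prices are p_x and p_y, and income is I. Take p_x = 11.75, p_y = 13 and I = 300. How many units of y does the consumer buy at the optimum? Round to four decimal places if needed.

y* = 13.5385

This is Cobb-Douglas in (x−8, y−12): tangency gives 0.6·p_y·(y−12) = 0.4·p_x·(x−8).
After buying the subsistence bundle (8, 12), a share 0.6 of the remaining income goes to x: x* = 8 + 0.6·(I − 8p_x − 12p_y)/p_x.
Discretionary income = 300 − 8·11.75 − 12·13 = 50; y* = 12 + 0.4·50/13 = 13.5385.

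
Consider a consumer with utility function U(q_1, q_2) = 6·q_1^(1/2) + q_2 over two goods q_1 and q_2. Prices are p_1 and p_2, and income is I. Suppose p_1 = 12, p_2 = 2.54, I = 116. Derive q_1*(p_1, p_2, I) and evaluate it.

q_1* = 0.4032

Solve: √q_1 = 3·p_2/p_1, so q_1*(p_1,p_2) = (3·p_2/p_1)², and q_2* = (I − p_1·q_1*)/p_2.
Plugging in: q_1* = (3·2.54/12)² = 0.4032.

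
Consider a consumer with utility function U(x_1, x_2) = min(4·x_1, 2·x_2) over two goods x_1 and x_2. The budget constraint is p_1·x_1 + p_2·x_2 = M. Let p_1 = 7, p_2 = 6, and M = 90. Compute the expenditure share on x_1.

With perfect complements, no substitution: consume in ratio x_1:x_2 = 2:4.
Budget: p_1·x_1 + p_2·2·x_1 = M, so (2·p_1 + 4·p_2)·x_1 = 2·M.
Demand: x_1*(p_1,p_2,M) = 2·M/(2·p_1 + 4·p_2), x_2* = 4·M/(2·p_1 + 4·p_2).
Here 2·7 + 4·6 = 38, giving x_1* = 4.7368 and x_2* = 9.4737.
Expenditure on x_1: 7·4.7368 = 33.1579; share = 0.3684.

share on x_1 = 0.3684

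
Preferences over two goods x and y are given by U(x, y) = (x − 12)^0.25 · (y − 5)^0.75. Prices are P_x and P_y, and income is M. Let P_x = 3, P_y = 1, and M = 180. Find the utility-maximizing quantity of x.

x* = 23.5833

Substituting into the budget: x* = 12 + 0.25·(M − 12·P_x − 5·P_y)/P_x, and y* = 5 + 0.75·(…)/P_y.
Discretionary income = 180 − 12·3 − 5·1 = 139; x* = 12 + 0.25·139/3 = 23.5833.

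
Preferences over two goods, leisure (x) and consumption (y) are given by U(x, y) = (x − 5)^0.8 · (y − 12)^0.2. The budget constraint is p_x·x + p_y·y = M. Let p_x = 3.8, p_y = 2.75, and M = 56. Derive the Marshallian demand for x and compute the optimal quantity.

x* = 5.8421

Let x' = x−5, y' = y−12. MRS = 4·y'/x' = p_x/p_y.
After buying the subsistence bundle (5, 12), a share 0.8 of the remaining income goes to x: x* = 5 + 0.8·(M − 5p_x − 12p_y)/p_x.
Discretionary income = 56 − 5·3.8 − 12·2.75 = 4; x* = 5 + 0.8·4/3.8 = 5.8421.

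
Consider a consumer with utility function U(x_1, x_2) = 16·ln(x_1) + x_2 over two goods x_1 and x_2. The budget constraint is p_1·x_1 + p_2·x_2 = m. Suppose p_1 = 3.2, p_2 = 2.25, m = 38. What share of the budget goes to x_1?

share on x_1 = 0.9474

MU_x_1 = 16/x_1, MU_x_2 = 1. Tangency: 16/x_1 = p_1/p_2.
So x_1*(p_1,p_2) = 16·p_2/p_1, independent of income; and x_2* = (m − 16·p_2)/p_2.
At the given prices: x_1* = 16·2.25/3.2 = 11.25, and x_2* = 0.8889.
Expenditure on x_1: 3.2·11.25 = 36; share = 0.9474.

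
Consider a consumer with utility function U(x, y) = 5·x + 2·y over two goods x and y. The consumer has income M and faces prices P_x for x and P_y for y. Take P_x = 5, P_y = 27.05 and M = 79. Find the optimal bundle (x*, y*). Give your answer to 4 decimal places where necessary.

x* = 15.8, y* = 0

Perfect substitutes: compare marginal utility per dollar. 5/P_x vs 2/P_y → 1 vs 0.0739.
x gives more utility per dollar, so spend all income on x: x* = M/P_x, y* = 0.
Numerically: x* = 15.8, y* = 0.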